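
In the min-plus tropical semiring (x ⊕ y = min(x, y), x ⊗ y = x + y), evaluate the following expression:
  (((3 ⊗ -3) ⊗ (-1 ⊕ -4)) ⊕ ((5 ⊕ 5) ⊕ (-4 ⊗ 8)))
(((3 ⊗ -3) ⊗ (-1 ⊕ -4)) ⊕ ((5 ⊕ 5) ⊕ (-4 ⊗ 8))) = -4

Expand innermost to outermost. Recall ⊕ takes the minimum of its arguments and ⊗ takes their sum. Working out the expression (((3 ⊗ -3) ⊗ (-1 ⊕ -4)) ⊕ ((5 ⊕ 5) ⊕ (-4 ⊗ 8))) gives -4.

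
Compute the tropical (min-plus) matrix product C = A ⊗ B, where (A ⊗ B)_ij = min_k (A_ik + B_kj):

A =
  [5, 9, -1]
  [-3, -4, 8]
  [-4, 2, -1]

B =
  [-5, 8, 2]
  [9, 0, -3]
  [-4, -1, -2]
A ⊗ B =
  [-5, -2, -3]
  [-8, -4, -7]
  [-9, -2, -3]

Apply the min-plus product entry-by-entry:
  C[0][0] = min over k of (A[0][0] + B[0][0] = 5 + -5 = 0, A[0][1] + B[1][0] = 9 + 9 = 18, A[0][2] + B[2][0] = -1 + -4 = -5) = -5 (attained at k = 2)
  C[0][1] = min over k of (A[0][0] + B[0][1] = 5 + 8 = 13, A[0][1] + B[1][1] = 9 + 0 = 9, A[0][2] + B[2][1] = -1 + -1 = -2) = -2 (attained at k = 2)
  C[0][2] = min over k of (A[0][0] + B[0][2] = 5 + 2 = 7, A[0][1] + B[1][2] = 9 + -3 = 6, A[0][2] + B[2][2] = -1 + -2 = -3) = -3 (attained at k = 2)
  C[1][0] = min over k of (A[1][0] + B[0][0] = -3 + -5 = -8, A[1][1] + B[1][0] = -4 + 9 = 5, A[1][2] + B[2][0] = 8 + -4 = 4) = -8 (attained at k = 0)
  C[1][1] = min over k of (A[1][0] + B[0][1] = -3 + 8 = 5, A[1][1] + B[1][1] = -4 + 0 = -4, A[1][2] + B[2][1] = 8 + -1 = 7) = -4 (attained at k = 1)
  C[1][2] = min over k of (A[1][0] + B[0][2] = -3 + 2 = -1, A[1][1] + B[1][2] = -4 + -3 = -7, A[1][2] + B[2][2] = 8 + -2 = 6) = -7 (attained at k = 1)
  C[2][0] = min over k of (A[2][0] + B[0][0] = -4 + -5 = -9, A[2][1] + B[1][0] = 2 + 9 = 11, A[2][2] + B[2][0] = -1 + -4 = -5) = -9 (attained at k = 0)
  C[2][1] = min over k of (A[2][0] + B[0][1] = -4 + 8 = 4, A[2][1] + B[1][1] = 2 + 0 = 2, A[2][2] + B[2][1] = -1 + -1 = -2) = -2 (attained at k = 2)
  C[2][2] = min over k of (A[2][0] + B[0][2] = -4 + 2 = -2, A[2][1] + B[1][2] = 2 + -3 = -1, A[2][2] + B[2][2] = -1 + -2 = -3) = -3 (attained at k = 2)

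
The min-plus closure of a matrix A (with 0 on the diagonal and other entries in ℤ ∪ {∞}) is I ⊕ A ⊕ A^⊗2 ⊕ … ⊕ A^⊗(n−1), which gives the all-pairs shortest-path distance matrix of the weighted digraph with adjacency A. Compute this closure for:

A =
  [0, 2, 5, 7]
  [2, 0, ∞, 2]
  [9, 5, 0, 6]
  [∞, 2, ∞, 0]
Closure =
  [0, 2, 5, 4]
  [2, 0, 7, 2]
  [7, 5, 0, 6]
  [4, 2, 9, 0]

This is the Floyd-Warshall all-pairs shortest-path computation. For each intermediate vertex k = 0, 1, …, 3, update dist[i][j] ← min(dist[i][j], dist[i][k] + dist[k][j]). The final matrix gives, for each (i, j), the minimum total weight of any directed path from i to j (possibly empty when i = j).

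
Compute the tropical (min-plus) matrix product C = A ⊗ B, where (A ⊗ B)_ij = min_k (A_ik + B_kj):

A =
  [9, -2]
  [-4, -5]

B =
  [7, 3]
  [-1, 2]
A ⊗ B =
  [-3, 0]
  [-6, -3]

Apply the min-plus product entry-by-entry:
  C[0][0] = min over k of (A[0][0] + B[0][0] = 9 + 7 = 16, A[0][1] + B[1][0] = -2 + -1 = -3) = -3 (attained at k = 1)
  C[0][1] = min over k of (A[0][0] + B[0][1] = 9 + 3 = 12, A[0][1] + B[1][1] = -2 + 2 = 0) = 0 (attained at k = 1)
  C[1][0] = min over k of (A[1][0] + B[0][0] = -4 + 7 = 3, A[1][1] + B[1][0] = -5 + -1 = -6) = -6 (attained at k = 1)
  C[1][1] = min over k of (A[1][0] + B[0][1] = -4 + 3 = -1, A[1][1] + B[1][1] = -5 + 2 = -3) = -3 (attained at k = 1)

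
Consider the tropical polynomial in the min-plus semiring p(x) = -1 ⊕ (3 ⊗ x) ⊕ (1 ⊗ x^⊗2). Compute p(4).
p(4) = -1

A tropical monomial a ⊗ x^⊗i evaluates to a + i · x. Evaluating each term at x = 4:
  Term 0 contributes -1 + 0 · 4 = -1
  Term 1 contributes 3 + 1 · 4 = 7
  Term 2 contributes 1 + 2 · 4 = 9
p(4) = ⊕ of these = min[-1, 7, 9] = -1.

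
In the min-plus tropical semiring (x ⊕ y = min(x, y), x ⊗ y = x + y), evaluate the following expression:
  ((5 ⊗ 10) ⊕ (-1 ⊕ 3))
((5 ⊗ 10) ⊕ (-1 ⊕ 3)) = -1

Expand innermost to outermost. Recall ⊕ takes the minimum of its arguments and ⊗ takes their sum. Working out the expression ((5 ⊗ 10) ⊕ (-1 ⊕ 3)) gives -1.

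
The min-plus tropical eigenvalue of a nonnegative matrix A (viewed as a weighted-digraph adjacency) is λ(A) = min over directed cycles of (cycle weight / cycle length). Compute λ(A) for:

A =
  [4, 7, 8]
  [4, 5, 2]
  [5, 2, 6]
λ(A) = 2

Enumerate directed cycles and compute their means (weight / length). Sample:
  cycle 0 → 0: weight = 4, length = 1, mean = 4/1 ≈ 4.000
  cycle 1 → 1: weight = 5, length = 1, mean = 5/1 ≈ 5.000
  cycle 2 → 2: weight = 6, length = 1, mean = 6/1 ≈ 6.000
  cycle 0 → 1 → 0: weight = 11, length = 2, mean = 11/2 ≈ 5.500
  cycle 0 → 2 → 0: weight = 13, length = 2, mean = 13/2 ≈ 6.500
  cycle 1 → 0 → 1: weight = 11, length = 2, mean = 11/2 ≈ 5.500
Minimum mean = 2.000, attained e.g. along the cycle 1 → 2 → 1 with weight 4 and length 2. So λ(A) = 4/2 = 2.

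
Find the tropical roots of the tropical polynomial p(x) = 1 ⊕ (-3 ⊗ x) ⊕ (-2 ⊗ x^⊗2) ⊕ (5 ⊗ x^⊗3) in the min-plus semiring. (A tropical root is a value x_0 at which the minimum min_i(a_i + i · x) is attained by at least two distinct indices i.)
Roots: {-7, -1, 4}

Each tropical root is a break point of the lower envelope of the lines y = a_i + i · x (there are 4 lines, with slopes 0, 1, ..., 3). Only the lines that attain the minimum somewhere contribute to roots; other lines are dominated. Here the surviving (envelope) indices are i = 3, i = 2, i = 1, i = 0.
Intersections between consecutive envelope lines give the roots: for adjacent envelope indices i < j the intersection is x = (a_i − a_j) / (j − i). Reading off the sorted break points: {-7, -1, 4}.
Verification: at each break x_0, at least two indices attain the minimum of min_i(a_i + i · x_0).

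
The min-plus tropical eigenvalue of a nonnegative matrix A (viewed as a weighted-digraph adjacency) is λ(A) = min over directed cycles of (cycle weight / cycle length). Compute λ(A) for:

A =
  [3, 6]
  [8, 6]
λ(A) = 3

Enumerate directed cycles and compute their means (weight / length). Sample:
  cycle 0 → 0: weight = 3, length = 1, mean = 3/1 ≈ 3.000
  cycle 1 → 1: weight = 6, length = 1, mean = 6/1 ≈ 6.000
  cycle 0 → 1 → 0: weight = 14, length = 2, mean = 14/2 ≈ 7.000
  cycle 1 → 0 → 1: weight = 14, length = 2, mean = 14/2 ≈ 7.000
Minimum mean = 3.000, attained e.g. along the cycle 0 → 0 with weight 3 and length 1. So λ(A) = 3/1 = 3.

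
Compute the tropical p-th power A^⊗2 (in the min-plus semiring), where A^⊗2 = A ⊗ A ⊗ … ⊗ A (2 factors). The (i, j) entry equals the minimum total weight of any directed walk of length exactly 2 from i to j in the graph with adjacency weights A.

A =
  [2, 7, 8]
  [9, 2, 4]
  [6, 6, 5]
A^⊗2 =
  [4, 9, 10]
  [10, 4, 6]
  [8, 8, 10]

Each entry (A^⊗2)_ij equals the minimum over all length-2 walks i = v_0 → v_1 → … → v_2 = j of Σ_t A[v_t][v_{t+1}]. For example, for (i, j) = (0, 2) we minimise over 3 possible intermediate vertex sequences; the minimum is 10, attained along the walk 0 → 0 → 2.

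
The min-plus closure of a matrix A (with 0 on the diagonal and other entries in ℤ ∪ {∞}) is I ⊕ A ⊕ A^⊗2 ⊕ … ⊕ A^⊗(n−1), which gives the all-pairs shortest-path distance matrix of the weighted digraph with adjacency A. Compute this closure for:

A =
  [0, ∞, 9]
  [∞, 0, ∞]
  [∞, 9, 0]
Closure =
  [0, 18, 9]
  [∞, 0, ∞]
  [∞, 9, 0]

This is the Floyd-Warshall all-pairs shortest-path computation. For each intermediate vertex k = 0, 1, …, 2, update dist[i][j] ← min(dist[i][j], dist[i][k] + dist[k][j]). The final matrix gives, for each (i, j), the minimum total weight of any directed path from i to j (possibly empty when i = j).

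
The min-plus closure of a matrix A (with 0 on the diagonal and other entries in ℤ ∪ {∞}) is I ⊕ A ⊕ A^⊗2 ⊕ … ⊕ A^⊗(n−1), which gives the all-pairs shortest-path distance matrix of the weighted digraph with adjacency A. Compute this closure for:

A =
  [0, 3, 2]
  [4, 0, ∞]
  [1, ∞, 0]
Closure =
  [0, 3, 2]
  [4, 0, 6]
  [1, 4, 0]

This is the Floyd-Warshall all-pairs shortest-path computation. For each intermediate vertex k = 0, 1, …, 2, update dist[i][j] ← min(dist[i][j], dist[i][k] + dist[k][j]). The final matrix gives, for each (i, j), the minimum total weight of any directed path from i to j (possibly empty when i = j).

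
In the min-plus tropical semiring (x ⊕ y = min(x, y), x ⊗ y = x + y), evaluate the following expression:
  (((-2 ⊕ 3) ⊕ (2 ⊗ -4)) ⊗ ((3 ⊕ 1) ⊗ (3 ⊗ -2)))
(((-2 ⊕ 3) ⊕ (2 ⊗ -4)) ⊗ ((3 ⊕ 1) ⊗ (3 ⊗ -2))) = 0

Expand innermost to outermost. Recall ⊕ takes the minimum of its arguments and ⊗ takes their sum. Working out the expression (((-2 ⊕ 3) ⊕ (2 ⊗ -4)) ⊗ ((3 ⊕ 1) ⊗ (3 ⊗ -2))) gives 0.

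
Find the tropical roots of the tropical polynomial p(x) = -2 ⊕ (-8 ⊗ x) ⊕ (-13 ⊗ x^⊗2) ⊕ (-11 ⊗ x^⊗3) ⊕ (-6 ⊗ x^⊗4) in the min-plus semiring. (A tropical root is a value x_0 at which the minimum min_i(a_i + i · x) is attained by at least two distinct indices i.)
Roots: {-5, -2, 5, 6}

Each tropical root is a break point of the lower envelope of the lines y = a_i + i · x (there are 5 lines, with slopes 0, 1, ..., 4). Only the lines that attain the minimum somewhere contribute to roots; other lines are dominated. Here the surviving (envelope) indices are i = 4, i = 3, i = 2, i = 1, i = 0.
Intersections between consecutive envelope lines give the roots: for adjacent envelope indices i < j the intersection is x = (a_i − a_j) / (j − i). Reading off the sorted break points: {-5, -2, 5, 6}.
Verification: at each break x_0, at least two indices attain the minimum of min_i(a_i + i · x_0).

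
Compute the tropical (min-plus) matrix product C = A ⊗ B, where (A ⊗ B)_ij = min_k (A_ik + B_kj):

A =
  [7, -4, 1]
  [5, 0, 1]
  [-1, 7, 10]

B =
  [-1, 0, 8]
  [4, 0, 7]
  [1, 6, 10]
A ⊗ B =
  [0, -4, 3]
  [2, 0, 7]
  [-2, -1, 7]

Apply the min-plus product entry-by-entry:
  C[0][0] = min over k of (A[0][0] + B[0][0] = 7 + -1 = 6, A[0][1] + B[1][0] = -4 + 4 = 0, A[0][2] + B[2][0] = 1 + 1 = 2) = 0 (attained at k = 1)
  C[0][1] = min over k of (A[0][0] + B[0][1] = 7 + 0 = 7, A[0][1] + B[1][1] = -4 + 0 = -4, A[0][2] + B[2][1] = 1 + 6 = 7) = -4 (attained at k = 1)
  C[0][2] = min over k of (A[0][0] + B[0][2] = 7 + 8 = 15, A[0][1] + B[1][2] = -4 + 7 = 3, A[0][2] + B[2][2] = 1 + 10 = 11) = 3 (attained at k = 1)
  C[1][0] = min over k of (A[1][0] + B[0][0] = 5 + -1 = 4, A[1][1] + B[1][0] = 0 + 4 = 4, A[1][2] + B[2][0] = 1 + 1 = 2) = 2 (attained at k = 2)
  C[1][1] = min over k of (A[1][0] + B[0][1] = 5 + 0 = 5, A[1][1] + B[1][1] = 0 + 0 = 0, A[1][2] + B[2][1] = 1 + 6 = 7) = 0 (attained at k = 1)
  C[1][2] = min over k of (A[1][0] + B[0][2] = 5 + 8 = 13, A[1][1] + B[1][2] = 0 + 7 = 7, A[1][2] + B[2][2] = 1 + 10 = 11) = 7 (attained at k = 1)
  C[2][0] = min over k of (A[2][0] + B[0][0] = -1 + -1 = -2, A[2][1] + B[1][0] = 7 + 4 = 11, A[2][2] + B[2][0] = 10 + 1 = 11) = -2 (attained at k = 0)
  C[2][1] = min over k of (A[2][0] + B[0][1] = -1 + 0 = -1, A[2][1] + B[1][1] = 7 + 0 = 7, A[2][2] + B[2][1] = 10 + 6 = 16) = -1 (attained at k = 0)
  C[2][2] = min over k of (A[2][0] + B[0][2] = -1 + 8 = 7, A[2][1] + B[1][2] = 7 + 7 = 14, A[2][2] + B[2][2] = 10 + 10 = 20) = 7 (attained at k = 0)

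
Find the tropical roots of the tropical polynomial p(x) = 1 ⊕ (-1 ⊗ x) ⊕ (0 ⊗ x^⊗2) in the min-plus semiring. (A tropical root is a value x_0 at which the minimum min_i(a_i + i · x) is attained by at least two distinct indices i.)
Roots: {-1, 2}

Each tropical root is a break point of the lower envelope of the lines y = a_i + i · x (there are 3 lines, with slopes 0, 1, ..., 2). Only the lines that attain the minimum somewhere contribute to roots; other lines are dominated. Here the surviving (envelope) indices are i = 2, i = 1, i = 0.
Intersections between consecutive envelope lines give the roots: for adjacent envelope indices i < j the intersection is x = (a_i − a_j) / (j − i). Reading off the sorted break points: {-1, 2}.
Verification: at each break x_0, at least two indices attain the minimum of min_i(a_i + i · x_0).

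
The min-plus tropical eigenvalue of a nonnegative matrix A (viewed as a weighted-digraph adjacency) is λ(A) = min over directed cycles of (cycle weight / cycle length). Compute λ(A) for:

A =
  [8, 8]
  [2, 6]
λ(A) = 5

Enumerate directed cycles and compute their means (weight / length). Sample:
  cycle 0 → 0: weight = 8, length = 1, mean = 8/1 ≈ 8.000
  cycle 1 → 1: weight = 6, length = 1, mean = 6/1 ≈ 6.000
  cycle 0 → 1 → 0: weight = 10, length = 2, mean = 10/2 ≈ 5.000
  cycle 1 → 0 → 1: weight = 10, length = 2, mean = 10/2 ≈ 5.000
Minimum mean = 5.000, attained e.g. along the cycle 0 → 1 → 0 with weight 10 and length 2. So λ(A) = 10/2 = 5.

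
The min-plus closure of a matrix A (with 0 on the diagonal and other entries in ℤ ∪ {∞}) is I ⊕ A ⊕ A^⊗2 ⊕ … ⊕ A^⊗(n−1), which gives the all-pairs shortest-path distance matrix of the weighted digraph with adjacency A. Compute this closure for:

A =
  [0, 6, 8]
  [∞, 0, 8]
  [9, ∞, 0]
Closure =
  [0, 6, 8]
  [17, 0, 8]
  [9, 15, 0]

This is the Floyd-Warshall all-pairs shortest-path computation. For each intermediate vertex k = 0, 1, …, 2, update dist[i][j] ← min(dist[i][j], dist[i][k] + dist[k][j]). The final matrix gives, for each (i, j), the minimum total weight of any directed path from i to j (possibly empty when i = j).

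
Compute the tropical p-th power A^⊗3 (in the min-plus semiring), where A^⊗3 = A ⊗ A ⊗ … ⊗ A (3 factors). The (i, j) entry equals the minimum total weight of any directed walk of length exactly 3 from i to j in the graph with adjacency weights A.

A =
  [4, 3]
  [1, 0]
A^⊗3 =
  [4, 3]
  [1, 0]

Each entry (A^⊗3)_ij equals the minimum over all length-3 walks i = v_0 → v_1 → … → v_3 = j of Σ_t A[v_t][v_{t+1}]. For example, for (i, j) = (0, 1) we minimise over 4 possible intermediate vertex sequences; the minimum is 3, attained along the walk 0 → 1 → 1 → 1.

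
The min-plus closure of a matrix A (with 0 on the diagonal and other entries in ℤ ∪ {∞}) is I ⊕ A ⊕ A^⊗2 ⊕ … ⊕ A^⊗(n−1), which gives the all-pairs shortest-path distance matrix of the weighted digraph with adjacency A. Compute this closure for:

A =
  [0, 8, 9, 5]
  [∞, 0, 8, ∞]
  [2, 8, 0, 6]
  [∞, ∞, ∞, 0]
Closure =
  [0, 8, 9, 5]
  [10, 0, 8, 14]
  [2, 8, 0, 6]
  [∞, ∞, ∞, 0]

This is the Floyd-Warshall all-pairs shortest-path computation. For each intermediate vertex k = 0, 1, …, 3, update dist[i][j] ← min(dist[i][j], dist[i][k] + dist[k][j]). The final matrix gives, for each (i, j), the minimum total weight of any directed path from i to j (possibly empty when i = j).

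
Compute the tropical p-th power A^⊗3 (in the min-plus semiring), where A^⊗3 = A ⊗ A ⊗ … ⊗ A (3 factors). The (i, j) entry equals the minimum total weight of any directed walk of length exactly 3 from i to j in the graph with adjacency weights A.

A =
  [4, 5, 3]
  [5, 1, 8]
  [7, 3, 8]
A^⊗3 =
  [11, 7, 11]
  [7, 3, 9]
  [9, 5, 11]

Each entry (A^⊗3)_ij equals the minimum over all length-3 walks i = v_0 → v_1 → … → v_3 = j of Σ_t A[v_t][v_{t+1}]. For example, for (i, j) = (0, 2) we minimise over 9 possible intermediate vertex sequences; the minimum is 11, attained along the walk 0 → 0 → 0 → 2.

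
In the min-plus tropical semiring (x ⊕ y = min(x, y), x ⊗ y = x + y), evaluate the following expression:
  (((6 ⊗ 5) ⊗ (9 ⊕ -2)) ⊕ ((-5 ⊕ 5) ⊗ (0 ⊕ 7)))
(((6 ⊗ 5) ⊗ (9 ⊕ -2)) ⊕ ((-5 ⊕ 5) ⊗ (0 ⊕ 7))) = -5

Expand innermost to outermost. Recall ⊕ takes the minimum of its arguments and ⊗ takes their sum. Working out the expression (((6 ⊗ 5) ⊗ (9 ⊕ -2)) ⊕ ((-5 ⊕ 5) ⊗ (0 ⊕ 7))) gives -5.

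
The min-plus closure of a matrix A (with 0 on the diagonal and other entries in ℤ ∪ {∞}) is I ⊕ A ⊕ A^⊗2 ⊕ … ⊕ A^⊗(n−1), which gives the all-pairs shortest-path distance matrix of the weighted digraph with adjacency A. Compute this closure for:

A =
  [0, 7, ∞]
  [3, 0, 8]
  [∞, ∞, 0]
Closure =
  [0, 7, 15]
  [3, 0, 8]
  [∞, ∞, 0]

This is the Floyd-Warshall all-pairs shortest-path computation. For each intermediate vertex k = 0, 1, …, 2, update dist[i][j] ← min(dist[i][j], dist[i][k] + dist[k][j]). The final matrix gives, for each (i, j), the minimum total weight of any directed path from i to j (possibly empty when i = j).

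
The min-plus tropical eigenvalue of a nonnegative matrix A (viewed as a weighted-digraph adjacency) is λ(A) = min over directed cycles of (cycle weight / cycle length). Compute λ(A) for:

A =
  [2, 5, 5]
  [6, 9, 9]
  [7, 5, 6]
λ(A) = 2

Enumerate directed cycles and compute their means (weight / length). Sample:
  cycle 0 → 0: weight = 2, length = 1, mean = 2/1 ≈ 2.000
  cycle 1 → 1: weight = 9, length = 1, mean = 9/1 ≈ 9.000
  cycle 2 → 2: weight = 6, length = 1, mean = 6/1 ≈ 6.000
  cycle 0 → 1 → 0: weight = 11, length = 2, mean = 11/2 ≈ 5.500
  cycle 0 → 2 → 0: weight = 12, length = 2, mean = 12/2 ≈ 6.000
  cycle 1 → 0 → 1: weight = 11, length = 2, mean = 11/2 ≈ 5.500
Minimum mean = 2.000, attained e.g. along the cycle 0 → 0 with weight 2 and length 1. So λ(A) = 2/1 = 2.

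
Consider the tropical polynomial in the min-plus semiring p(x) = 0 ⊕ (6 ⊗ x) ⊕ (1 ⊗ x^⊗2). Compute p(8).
p(8) = 0

A tropical monomial a ⊗ x^⊗i evaluates to a + i · x. Evaluating each term at x = 8:
  Term 0 contributes 0 + 0 · 8 = 0
  Term 1 contributes 6 + 1 · 8 = 14
  Term 2 contributes 1 + 2 · 8 = 17
p(8) = ⊕ of these = min[0, 14, 17] = 0.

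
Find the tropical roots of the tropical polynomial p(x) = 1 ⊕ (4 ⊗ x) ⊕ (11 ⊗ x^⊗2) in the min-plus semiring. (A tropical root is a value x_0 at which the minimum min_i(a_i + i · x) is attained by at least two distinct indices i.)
Roots: {-7, -3}

Each tropical root is a break point of the lower envelope of the lines y = a_i + i · x (there are 3 lines, with slopes 0, 1, ..., 2). Only the lines that attain the minimum somewhere contribute to roots; other lines are dominated. Here the surviving (envelope) indices are i = 2, i = 1, i = 0.
Intersections between consecutive envelope lines give the roots: for adjacent envelope indices i < j the intersection is x = (a_i − a_j) / (j − i). Reading off the sorted break points: {-7, -3}.
Verification: at each break x_0, at least two indices attain the minimum of min_i(a_i + i · x_0).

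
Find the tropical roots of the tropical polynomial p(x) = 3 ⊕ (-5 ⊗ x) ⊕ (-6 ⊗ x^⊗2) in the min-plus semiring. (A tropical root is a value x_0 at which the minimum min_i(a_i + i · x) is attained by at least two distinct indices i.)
Roots: {1, 8}

Each tropical root is a break point of the lower envelope of the lines y = a_i + i · x (there are 3 lines, with slopes 0, 1, ..., 2). Only the lines that attain the minimum somewhere contribute to roots; other lines are dominated. Here the surviving (envelope) indices are i = 2, i = 1, i = 0.
Intersections between consecutive envelope lines give the roots: for adjacent envelope indices i < j the intersection is x = (a_i − a_j) / (j − i). Reading off the sorted break points: {1, 8}.
Verification: at each break x_0, at least two indices attain the minimum of min_i(a_i + i · x_0).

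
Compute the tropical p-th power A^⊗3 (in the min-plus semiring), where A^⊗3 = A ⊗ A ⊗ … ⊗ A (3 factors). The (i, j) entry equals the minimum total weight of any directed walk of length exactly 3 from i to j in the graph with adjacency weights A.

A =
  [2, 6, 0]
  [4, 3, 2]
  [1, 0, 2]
A^⊗3 =
  [3, 2, 1]
  [5, 4, 3]
  [2, 1, 3]

Each entry (A^⊗3)_ij equals the minimum over all length-3 walks i = v_0 → v_1 → … → v_3 = j of Σ_t A[v_t][v_{t+1}]. For example, for (i, j) = (0, 2) we minimise over 9 possible intermediate vertex sequences; the minimum is 1, attained along the walk 0 → 2 → 0 → 2.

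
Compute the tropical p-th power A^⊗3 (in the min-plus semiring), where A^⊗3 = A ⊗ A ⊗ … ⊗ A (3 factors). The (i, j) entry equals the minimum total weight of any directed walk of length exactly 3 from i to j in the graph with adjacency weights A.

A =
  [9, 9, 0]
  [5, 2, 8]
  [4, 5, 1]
A^⊗3 =
  [5, 6, 2]
  [9, 6, 6]
  [6, 7, 3]

Each entry (A^⊗3)_ij equals the minimum over all length-3 walks i = v_0 → v_1 → … → v_3 = j of Σ_t A[v_t][v_{t+1}]. For example, for (i, j) = (0, 2) we minimise over 9 possible intermediate vertex sequences; the minimum is 2, attained along the walk 0 → 2 → 2 → 2.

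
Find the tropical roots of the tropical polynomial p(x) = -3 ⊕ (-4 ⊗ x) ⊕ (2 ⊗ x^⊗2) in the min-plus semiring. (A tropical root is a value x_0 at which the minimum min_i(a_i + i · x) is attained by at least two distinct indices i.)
Roots: {-6, 1}

Each tropical root is a break point of the lower envelope of the lines y = a_i + i · x (there are 3 lines, with slopes 0, 1, ..., 2). Only the lines that attain the minimum somewhere contribute to roots; other lines are dominated. Here the surviving (envelope) indices are i = 2, i = 1, i = 0.
Intersections between consecutive envelope lines give the roots: for adjacent envelope indices i < j the intersection is x = (a_i − a_j) / (j − i). Reading off the sorted break points: {-6, 1}.
Verification: at each break x_0, at least two indices attain the minimum of min_i(a_i + i · x_0).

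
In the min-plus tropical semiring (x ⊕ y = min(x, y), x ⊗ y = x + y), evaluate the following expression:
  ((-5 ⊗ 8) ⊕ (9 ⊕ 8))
((-5 ⊗ 8) ⊕ (9 ⊕ 8)) = 3

Expand innermost to outermost. Recall ⊕ takes the minimum of its arguments and ⊗ takes their sum. Working out the expression ((-5 ⊗ 8) ⊕ (9 ⊕ 8)) gives 3.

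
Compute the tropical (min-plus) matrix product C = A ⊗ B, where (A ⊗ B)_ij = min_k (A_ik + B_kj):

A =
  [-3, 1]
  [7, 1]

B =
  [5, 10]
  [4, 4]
A ⊗ B =
  [2, 5]
  [5, 5]

Apply the min-plus product entry-by-entry:
  C[0][0] = min over k of (A[0][0] + B[0][0] = -3 + 5 = 2, A[0][1] + B[1][0] = 1 + 4 = 5) = 2 (attained at k = 0)
  C[0][1] = min over k of (A[0][0] + B[0][1] = -3 + 10 = 7, A[0][1] + B[1][1] = 1 + 4 = 5) = 5 (attained at k = 1)
  C[1][0] = min over k of (A[1][0] + B[0][0] = 7 + 5 = 12, A[1][1] + B[1][0] = 1 + 4 = 5) = 5 (attained at k = 1)
  C[1][1] = min over k of (A[1][0] + B[0][1] = 7 + 10 = 17, A[1][1] + B[1][1] = 1 + 4 = 5) = 5 (attained at k = 1)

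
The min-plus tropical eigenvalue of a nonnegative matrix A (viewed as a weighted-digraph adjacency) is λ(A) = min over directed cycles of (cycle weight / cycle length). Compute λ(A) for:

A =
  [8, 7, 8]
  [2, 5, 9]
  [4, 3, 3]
λ(A) = 3

Enumerate directed cycles and compute their means (weight / length). Sample:
  cycle 0 → 0: weight = 8, length = 1, mean = 8/1 ≈ 8.000
  cycle 1 → 1: weight = 5, length = 1, mean = 5/1 ≈ 5.000
  cycle 2 → 2: weight = 3, length = 1, mean = 3/1 ≈ 3.000
  cycle 0 → 1 → 0: weight = 9, length = 2, mean = 9/2 ≈ 4.500
  cycle 0 → 2 → 0: weight = 12, length = 2, mean = 12/2 ≈ 6.000
  cycle 1 → 0 → 1: weight = 9, length = 2, mean = 9/2 ≈ 4.500
Minimum mean = 3.000, attained e.g. along the cycle 2 → 2 with weight 3 and length 1. So λ(A) = 3/1 = 3.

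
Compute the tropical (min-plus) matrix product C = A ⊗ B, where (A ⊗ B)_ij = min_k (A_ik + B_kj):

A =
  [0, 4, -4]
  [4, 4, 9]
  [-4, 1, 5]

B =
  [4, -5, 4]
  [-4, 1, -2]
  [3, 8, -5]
A ⊗ B =
  [-1, -5, -9]
  [0, -1, 2]
  [-3, -9, -1]

Apply the min-plus product entry-by-entry:
  C[0][0] = min over k of (A[0][0] + B[0][0] = 0 + 4 = 4, A[0][1] + B[1][0] = 4 + -4 = 0, A[0][2] + B[2][0] = -4 + 3 = -1) = -1 (attained at k = 2)
  C[0][1] = min over k of (A[0][0] + B[0][1] = 0 + -5 = -5, A[0][1] + B[1][1] = 4 + 1 = 5, A[0][2] + B[2][1] = -4 + 8 = 4) = -5 (attained at k = 0)
  C[0][2] = min over k of (A[0][0] + B[0][2] = 0 + 4 = 4, A[0][1] + B[1][2] = 4 + -2 = 2, A[0][2] + B[2][2] = -4 + -5 = -9) = -9 (attained at k = 2)
  C[1][0] = min over k of (A[1][0] + B[0][0] = 4 + 4 = 8, A[1][1] + B[1][0] = 4 + -4 = 0, A[1][2] + B[2][0] = 9 + 3 = 12) = 0 (attained at k = 1)
  C[1][1] = min over k of (A[1][0] + B[0][1] = 4 + -5 = -1, A[1][1] + B[1][1] = 4 + 1 = 5, A[1][2] + B[2][1] = 9 + 8 = 17) = -1 (attained at k = 0)
  C[1][2] = min over k of (A[1][0] + B[0][2] = 4 + 4 = 8, A[1][1] + B[1][2] = 4 + -2 = 2, A[1][2] + B[2][2] = 9 + -5 = 4) = 2 (attained at k = 1)
  C[2][0] = min over k of (A[2][0] + B[0][0] = -4 + 4 = 0, A[2][1] + B[1][0] = 1 + -4 = -3, A[2][2] + B[2][0] = 5 + 3 = 8) = -3 (attained at k = 1)
  C[2][1] = min over k of (A[2][0] + B[0][1] = -4 + -5 = -9, A[2][1] + B[1][1] = 1 + 1 = 2, A[2][2] + B[2][1] = 5 + 8 = 13) = -9 (attained at k = 0)
  C[2][2] = min over k of (A[2][0] + B[0][2] = -4 + 4 = 0, A[2][1] + B[1][2] = 1 + -2 = -1, A[2][2] + B[2][2] = 5 + -5 = 0) = -1 (attained at k = 1)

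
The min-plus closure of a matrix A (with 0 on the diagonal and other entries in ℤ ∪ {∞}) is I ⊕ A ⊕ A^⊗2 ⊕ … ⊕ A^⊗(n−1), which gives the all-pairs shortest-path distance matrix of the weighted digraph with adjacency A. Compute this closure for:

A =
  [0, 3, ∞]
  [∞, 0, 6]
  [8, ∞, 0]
Closure =
  [0, 3, 9]
  [14, 0, 6]
  [8, 11, 0]

This is the Floyd-Warshall all-pairs shortest-path computation. For each intermediate vertex k = 0, 1, …, 2, update dist[i][j] ← min(dist[i][j], dist[i][k] + dist[k][j]). The final matrix gives, for each (i, j), the minimum total weight of any directed path from i to j (possibly empty when i = j).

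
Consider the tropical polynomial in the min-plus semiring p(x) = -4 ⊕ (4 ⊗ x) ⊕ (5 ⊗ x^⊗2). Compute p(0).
p(0) = -4

A tropical monomial a ⊗ x^⊗i evaluates to a + i · x. Evaluating each term at x = 0:
  Term 0 contributes -4 + 0 · 0 = -4
  Term 1 contributes 4 + 1 · 0 = 4
  Term 2 contributes 5 + 2 · 0 = 5
p(0) = ⊕ of these = min[-4, 4, 5] = -4.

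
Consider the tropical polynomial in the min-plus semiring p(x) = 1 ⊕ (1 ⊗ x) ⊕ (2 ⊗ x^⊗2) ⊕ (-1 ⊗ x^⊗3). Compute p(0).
p(0) = -1

A tropical monomial a ⊗ x^⊗i evaluates to a + i · x. Evaluating each term at x = 0:
  Term 0 contributes 1 + 0 · 0 = 1
  Term 1 contributes 1 + 1 · 0 = 1
  Term 2 contributes 2 + 2 · 0 = 2
  Term 3 contributes -1 + 3 · 0 = -1
p(0) = ⊕ of these = min[1, 1, 2, -1] = -1.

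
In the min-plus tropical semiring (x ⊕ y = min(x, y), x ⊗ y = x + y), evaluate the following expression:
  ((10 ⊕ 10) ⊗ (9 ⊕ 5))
((10 ⊕ 10) ⊗ (9 ⊕ 5)) = 15

Expand innermost to outermost. Recall ⊕ takes the minimum of its arguments and ⊗ takes their sum. Working out the expression ((10 ⊕ 10) ⊗ (9 ⊕ 5)) gives 15.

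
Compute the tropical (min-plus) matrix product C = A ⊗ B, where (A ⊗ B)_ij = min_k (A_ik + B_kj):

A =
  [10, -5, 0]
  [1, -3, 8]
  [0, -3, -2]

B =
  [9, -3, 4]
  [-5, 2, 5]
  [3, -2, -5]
A ⊗ B =
  [-10, -3, -5]
  [-8, -2, 2]
  [-8, -4, -7]

Apply the min-plus product entry-by-entry:
  C[0][0] = min over k of (A[0][0] + B[0][0] = 10 + 9 = 19, A[0][1] + B[1][0] = -5 + -5 = -10, A[0][2] + B[2][0] = 0 + 3 = 3) = -10 (attained at k = 1)
  C[0][1] = min over k of (A[0][0] + B[0][1] = 10 + -3 = 7, A[0][1] + B[1][1] = -5 + 2 = -3, A[0][2] + B[2][1] = 0 + -2 = -2) = -3 (attained at k = 1)
  C[0][2] = min over k of (A[0][0] + B[0][2] = 10 + 4 = 14, A[0][1] + B[1][2] = -5 + 5 = 0, A[0][2] + B[2][2] = 0 + -5 = -5) = -5 (attained at k = 2)
  C[1][0] = min over k of (A[1][0] + B[0][0] = 1 + 9 = 10, A[1][1] + B[1][0] = -3 + -5 = -8, A[1][2] + B[2][0] = 8 + 3 = 11) = -8 (attained at k = 1)
  C[1][1] = min over k of (A[1][0] + B[0][1] = 1 + -3 = -2, A[1][1] + B[1][1] = -3 + 2 = -1, A[1][2] + B[2][1] = 8 + -2 = 6) = -2 (attained at k = 0)
  C[1][2] = min over k of (A[1][0] + B[0][2] = 1 + 4 = 5, A[1][1] + B[1][2] = -3 + 5 = 2, A[1][2] + B[2][2] = 8 + -5 = 3) = 2 (attained at k = 1)
  C[2][0] = min over k of (A[2][0] + B[0][0] = 0 + 9 = 9, A[2][1] + B[1][0] = -3 + -5 = -8, A[2][2] + B[2][0] = -2 + 3 = 1) = -8 (attained at k = 1)
  C[2][1] = min over k of (A[2][0] + B[0][1] = 0 + -3 = -3, A[2][1] + B[1][1] = -3 + 2 = -1, A[2][2] + B[2][1] = -2 + -2 = -4) = -4 (attained at k = 2)
  C[2][2] = min over k of (A[2][0] + B[0][2] = 0 + 4 = 4, A[2][1] + B[1][2] = -3 + 5 = 2, A[2][2] + B[2][2] = -2 + -5 = -7) = -7 (attained at k = 2)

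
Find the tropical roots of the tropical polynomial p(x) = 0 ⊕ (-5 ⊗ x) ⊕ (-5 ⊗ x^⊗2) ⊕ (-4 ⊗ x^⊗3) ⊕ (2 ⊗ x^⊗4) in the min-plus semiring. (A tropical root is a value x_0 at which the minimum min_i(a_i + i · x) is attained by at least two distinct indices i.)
Roots: {-6, -1, 0, 5}

Each tropical root is a break point of the lower envelope of the lines y = a_i + i · x (there are 5 lines, with slopes 0, 1, ..., 4). Only the lines that attain the minimum somewhere contribute to roots; other lines are dominated. Here the surviving (envelope) indices are i = 4, i = 3, i = 2, i = 1, i = 0.
Intersections between consecutive envelope lines give the roots: for adjacent envelope indices i < j the intersection is x = (a_i − a_j) / (j − i). Reading off the sorted break points: {-6, -1, 0, 5}.
Verification: at each break x_0, at least two indices attain the minimum of min_i(a_i + i · x_0).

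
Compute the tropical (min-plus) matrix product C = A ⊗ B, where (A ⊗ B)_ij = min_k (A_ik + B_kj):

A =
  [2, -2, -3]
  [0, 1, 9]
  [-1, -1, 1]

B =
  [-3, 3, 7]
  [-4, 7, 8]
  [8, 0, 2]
A ⊗ B =
  [-6, -3, -1]
  [-3, 3, 7]
  [-5, 1, 3]

Apply the min-plus product entry-by-entry:
  C[0][0] = min over k of (A[0][0] + B[0][0] = 2 + -3 = -1, A[0][1] + B[1][0] = -2 + -4 = -6, A[0][2] + B[2][0] = -3 + 8 = 5) = -6 (attained at k = 1)
  C[0][1] = min over k of (A[0][0] + B[0][1] = 2 + 3 = 5, A[0][1] + B[1][1] = -2 + 7 = 5, A[0][2] + B[2][1] = -3 + 0 = -3) = -3 (attained at k = 2)
  C[0][2] = min over k of (A[0][0] + B[0][2] = 2 + 7 = 9, A[0][1] + B[1][2] = -2 + 8 = 6, A[0][2] + B[2][2] = -3 + 2 = -1) = -1 (attained at k = 2)
  C[1][0] = min over k of (A[1][0] + B[0][0] = 0 + -3 = -3, A[1][1] + B[1][0] = 1 + -4 = -3, A[1][2] + B[2][0] = 9 + 8 = 17) = -3 (attained at k = 0)
  C[1][1] = min over k of (A[1][0] + B[0][1] = 0 + 3 = 3, A[1][1] + B[1][1] = 1 + 7 = 8, A[1][2] + B[2][1] = 9 + 0 = 9) = 3 (attained at k = 0)
  C[1][2] = min over k of (A[1][0] + B[0][2] = 0 + 7 = 7, A[1][1] + B[1][2] = 1 + 8 = 9, A[1][2] + B[2][2] = 9 + 2 = 11) = 7 (attained at k = 0)
  C[2][0] = min over k of (A[2][0] + B[0][0] = -1 + -3 = -4, A[2][1] + B[1][0] = -1 + -4 = -5, A[2][2] + B[2][0] = 1 + 8 = 9) = -5 (attained at k = 1)
  C[2][1] = min over k of (A[2][0] + B[0][1] = -1 + 3 = 2, A[2][1] + B[1][1] = -1 + 7 = 6, A[2][2] + B[2][1] = 1 + 0 = 1) = 1 (attained at k = 2)
  C[2][2] = min over k of (A[2][0] + B[0][2] = -1 + 7 = 6, A[2][1] + B[1][2] = -1 + 8 = 7, A[2][2] + B[2][2] = 1 + 2 = 3) = 3 (attained at k = 2)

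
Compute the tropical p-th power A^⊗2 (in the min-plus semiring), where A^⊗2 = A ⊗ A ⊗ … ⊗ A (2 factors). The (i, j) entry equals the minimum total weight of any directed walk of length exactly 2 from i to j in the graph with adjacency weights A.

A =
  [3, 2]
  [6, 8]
A^⊗2 =
  [6, 5]
  [9, 8]

Each entry (A^⊗2)_ij equals the minimum over all length-2 walks i = v_0 → v_1 → … → v_2 = j of Σ_t A[v_t][v_{t+1}]. For example, for (i, j) = (0, 1) we minimise over 2 possible intermediate vertex sequences; the minimum is 5, attained along the walk 0 → 0 → 1.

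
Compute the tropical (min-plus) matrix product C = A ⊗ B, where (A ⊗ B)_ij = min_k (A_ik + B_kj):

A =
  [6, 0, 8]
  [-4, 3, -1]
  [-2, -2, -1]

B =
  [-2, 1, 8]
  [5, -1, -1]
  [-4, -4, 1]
A ⊗ B =
  [4, -1, -1]
  [-6, -5, 0]
  [-5, -5, -3]

Apply the min-plus product entry-by-entry:
  C[0][0] = min over k of (A[0][0] + B[0][0] = 6 + -2 = 4, A[0][1] + B[1][0] = 0 + 5 = 5, A[0][2] + B[2][0] = 8 + -4 = 4) = 4 (attained at k = 0)
  C[0][1] = min over k of (A[0][0] + B[0][1] = 6 + 1 = 7, A[0][1] + B[1][1] = 0 + -1 = -1, A[0][2] + B[2][1] = 8 + -4 = 4) = -1 (attained at k = 1)
  C[0][2] = min over k of (A[0][0] + B[0][2] = 6 + 8 = 14, A[0][1] + B[1][2] = 0 + -1 = -1, A[0][2] + B[2][2] = 8 + 1 = 9) = -1 (attained at k = 1)
  C[1][0] = min over k of (A[1][0] + B[0][0] = -4 + -2 = -6, A[1][1] + B[1][0] = 3 + 5 = 8, A[1][2] + B[2][0] = -1 + -4 = -5) = -6 (attained at k = 0)
  C[1][1] = min over k of (A[1][0] + B[0][1] = -4 + 1 = -3, A[1][1] + B[1][1] = 3 + -1 = 2, A[1][2] + B[2][1] = -1 + -4 = -5) = -5 (attained at k = 2)
  C[1][2] = min over k of (A[1][0] + B[0][2] = -4 + 8 = 4, A[1][1] + B[1][2] = 3 + -1 = 2, A[1][2] + B[2][2] = -1 + 1 = 0) = 0 (attained at k = 2)
  C[2][0] = min over k of (A[2][0] + B[0][0] = -2 + -2 = -4, A[2][1] + B[1][0] = -2 + 5 = 3, A[2][2] + B[2][0] = -1 + -4 = -5) = -5 (attained at k = 2)
  C[2][1] = min over k of (A[2][0] + B[0][1] = -2 + 1 = -1, A[2][1] + B[1][1] = -2 + -1 = -3, A[2][2] + B[2][1] = -1 + -4 = -5) = -5 (attained at k = 2)
  C[2][2] = min over k of (A[2][0] + B[0][2] = -2 + 8 = 6, A[2][1] + B[1][2] = -2 + -1 = -3, A[2][2] + B[2][2] = -1 + 1 = 0) = -3 (attained at k = 1)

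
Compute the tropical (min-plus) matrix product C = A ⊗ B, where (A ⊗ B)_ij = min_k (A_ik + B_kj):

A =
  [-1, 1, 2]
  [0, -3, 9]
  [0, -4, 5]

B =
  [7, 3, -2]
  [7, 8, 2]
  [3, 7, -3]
A ⊗ B =
  [5, 2, -3]
  [4, 3, -2]
  [3, 3, -2]

Apply the min-plus product entry-by-entry:
  C[0][0] = min over k of (A[0][0] + B[0][0] = -1 + 7 = 6, A[0][1] + B[1][0] = 1 + 7 = 8, A[0][2] + B[2][0] = 2 + 3 = 5) = 5 (attained at k = 2)
  C[0][1] = min over k of (A[0][0] + B[0][1] = -1 + 3 = 2, A[0][1] + B[1][1] = 1 + 8 = 9, A[0][2] + B[2][1] = 2 + 7 = 9) = 2 (attained at k = 0)
  C[0][2] = min over k of (A[0][0] + B[0][2] = -1 + -2 = -3, A[0][1] + B[1][2] = 1 + 2 = 3, A[0][2] + B[2][2] = 2 + -3 = -1) = -3 (attained at k = 0)
  C[1][0] = min over k of (A[1][0] + B[0][0] = 0 + 7 = 7, A[1][1] + B[1][0] = -3 + 7 = 4, A[1][2] + B[2][0] = 9 + 3 = 12) = 4 (attained at k = 1)
  C[1][1] = min over k of (A[1][0] + B[0][1] = 0 + 3 = 3, A[1][1] + B[1][1] = -3 + 8 = 5, A[1][2] + B[2][1] = 9 + 7 = 16) = 3 (attained at k = 0)
  C[1][2] = min over k of (A[1][0] + B[0][2] = 0 + -2 = -2, A[1][1] + B[1][2] = -3 + 2 = -1, A[1][2] + B[2][2] = 9 + -3 = 6) = -2 (attained at k = 0)
  C[2][0] = min over k of (A[2][0] + B[0][0] = 0 + 7 = 7, A[2][1] + B[1][0] = -4 + 7 = 3, A[2][2] + B[2][0] = 5 + 3 = 8) = 3 (attained at k = 1)
  C[2][1] = min over k of (A[2][0] + B[0][1] = 0 + 3 = 3, A[2][1] + B[1][1] = -4 + 8 = 4, A[2][2] + B[2][1] = 5 + 7 = 12) = 3 (attained at k = 0)
  C[2][2] = min over k of (A[2][0] + B[0][2] = 0 + -2 = -2, A[2][1] + B[1][2] = -4 + 2 = -2, A[2][2] + B[2][2] = 5 + -3 = 2) = -2 (attained at k = 0)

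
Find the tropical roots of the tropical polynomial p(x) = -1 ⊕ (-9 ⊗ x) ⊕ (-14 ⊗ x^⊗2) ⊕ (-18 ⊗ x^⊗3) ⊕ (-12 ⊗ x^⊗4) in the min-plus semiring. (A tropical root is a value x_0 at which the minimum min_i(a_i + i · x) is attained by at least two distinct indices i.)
Roots: {-6, 4, 5, 8}

Each tropical root is a break point of the lower envelope of the lines y = a_i + i · x (there are 5 lines, with slopes 0, 1, ..., 4). Only the lines that attain the minimum somewhere contribute to roots; other lines are dominated. Here the surviving (envelope) indices are i = 4, i = 3, i = 2, i = 1, i = 0.
Intersections between consecutive envelope lines give the roots: for adjacent envelope indices i < j the intersection is x = (a_i − a_j) / (j − i). Reading off the sorted break points: {-6, 4, 5, 8}.
Verification: at each break x_0, at least two indices attain the minimum of min_i(a_i + i · x_0).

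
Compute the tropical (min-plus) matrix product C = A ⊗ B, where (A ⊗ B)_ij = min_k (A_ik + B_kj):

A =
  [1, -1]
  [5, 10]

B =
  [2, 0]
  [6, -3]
A ⊗ B =
  [3, -4]
  [7, 5]

Apply the min-plus product entry-by-entry:
  C[0][0] = min over k of (A[0][0] + B[0][0] = 1 + 2 = 3, A[0][1] + B[1][0] = -1 + 6 = 5) = 3 (attained at k = 0)
  C[0][1] = min over k of (A[0][0] + B[0][1] = 1 + 0 = 1, A[0][1] + B[1][1] = -1 + -3 = -4) = -4 (attained at k = 1)
  C[1][0] = min over k of (A[1][0] + B[0][0] = 5 + 2 = 7, A[1][1] + B[1][0] = 10 + 6 = 16) = 7 (attained at k = 0)
  C[1][1] = min over k of (A[1][0] + B[0][1] = 5 + 0 = 5, A[1][1] + B[1][1] = 10 + -3 = 7) = 5 (attained at k = 0)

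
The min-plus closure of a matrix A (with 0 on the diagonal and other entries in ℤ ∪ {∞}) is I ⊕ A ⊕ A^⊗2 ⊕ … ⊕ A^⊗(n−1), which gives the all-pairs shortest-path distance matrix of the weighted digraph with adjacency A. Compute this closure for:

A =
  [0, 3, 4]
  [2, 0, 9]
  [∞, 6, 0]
Closure =
  [0, 3, 4]
  [2, 0, 6]
  [8, 6, 0]

This is the Floyd-Warshall all-pairs shortest-path computation. For each intermediate vertex k = 0, 1, …, 2, update dist[i][j] ← min(dist[i][j], dist[i][k] + dist[k][j]). The final matrix gives, for each (i, j), the minimum total weight of any directed path from i to j (possibly empty when i = j).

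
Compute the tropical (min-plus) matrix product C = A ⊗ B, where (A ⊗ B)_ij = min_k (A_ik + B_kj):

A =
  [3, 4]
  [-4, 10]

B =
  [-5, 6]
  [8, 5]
A ⊗ B =
  [-2, 9]
  [-9, 2]

Apply the min-plus product entry-by-entry:
  C[0][0] = min over k of (A[0][0] + B[0][0] = 3 + -5 = -2, A[0][1] + B[1][0] = 4 + 8 = 12) = -2 (attained at k = 0)
  C[0][1] = min over k of (A[0][0] + B[0][1] = 3 + 6 = 9, A[0][1] + B[1][1] = 4 + 5 = 9) = 9 (attained at k = 0)
  C[1][0] = min over k of (A[1][0] + B[0][0] = -4 + -5 = -9, A[1][1] + B[1][0] = 10 + 8 = 18) = -9 (attained at k = 0)
  C[1][1] = min over k of (A[1][0] + B[0][1] = -4 + 6 = 2, A[1][1] + B[1][1] = 10 + 5 = 15) = 2 (attained at k = 0)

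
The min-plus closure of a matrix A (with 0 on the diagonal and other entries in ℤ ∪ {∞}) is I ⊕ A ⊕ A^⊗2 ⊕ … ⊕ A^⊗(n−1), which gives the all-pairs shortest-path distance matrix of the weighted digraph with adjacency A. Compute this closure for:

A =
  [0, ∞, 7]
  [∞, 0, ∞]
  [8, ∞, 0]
Closure =
  [0, ∞, 7]
  [∞, 0, ∞]
  [8, ∞, 0]

This is the Floyd-Warshall all-pairs shortest-path computation. For each intermediate vertex k = 0, 1, …, 2, update dist[i][j] ← min(dist[i][j], dist[i][k] + dist[k][j]). The final matrix gives, for each (i, j), the minimum total weight of any directed path from i to j (possibly empty when i = j).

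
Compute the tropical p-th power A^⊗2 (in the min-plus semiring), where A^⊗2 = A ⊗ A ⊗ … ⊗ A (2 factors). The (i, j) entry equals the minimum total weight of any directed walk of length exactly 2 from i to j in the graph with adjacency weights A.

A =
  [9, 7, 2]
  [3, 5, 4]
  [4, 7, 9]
A^⊗2 =
  [6, 9, 11]
  [8, 10, 5]
  [10, 11, 6]

Each entry (A^⊗2)_ij equals the minimum over all length-2 walks i = v_0 → v_1 → … → v_2 = j of Σ_t A[v_t][v_{t+1}]. For example, for (i, j) = (0, 2) we minimise over 3 possible intermediate vertex sequences; the minimum is 11, attained along the walk 0 → 0 → 2.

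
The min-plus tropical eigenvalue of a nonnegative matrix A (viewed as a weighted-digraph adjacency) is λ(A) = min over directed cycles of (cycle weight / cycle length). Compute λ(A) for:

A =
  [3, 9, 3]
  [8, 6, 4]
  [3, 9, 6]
λ(A) = 3

Enumerate directed cycles and compute their means (weight / length). Sample:
  cycle 0 → 0: weight = 3, length = 1, mean = 3/1 ≈ 3.000
  cycle 1 → 1: weight = 6, length = 1, mean = 6/1 ≈ 6.000
  cycle 2 → 2: weight = 6, length = 1, mean = 6/1 ≈ 6.000
  cycle 0 → 1 → 0: weight = 17, length = 2, mean = 17/2 ≈ 8.500
  cycle 0 → 2 → 0: weight = 6, length = 2, mean = 6/2 ≈ 3.000
  cycle 1 → 0 → 1: weight = 17, length = 2, mean = 17/2 ≈ 8.500
Minimum mean = 3.000, attained e.g. along the cycle 0 → 0 with weight 3 and length 1. So λ(A) = 3/1 = 3.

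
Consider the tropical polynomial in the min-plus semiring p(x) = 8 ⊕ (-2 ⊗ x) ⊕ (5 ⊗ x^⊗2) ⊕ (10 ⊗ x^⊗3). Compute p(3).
p(3) = 1

A tropical monomial a ⊗ x^⊗i evaluates to a + i · x. Evaluating each term at x = 3:
  Term 0 contributes 8 + 0 · 3 = 8
  Term 1 contributes -2 + 1 · 3 = 1
  Term 2 contributes 5 + 2 · 3 = 11
  Term 3 contributes 10 + 3 · 3 = 19
p(3) = ⊕ of these = min[8, 1, 11, 19] = 1.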